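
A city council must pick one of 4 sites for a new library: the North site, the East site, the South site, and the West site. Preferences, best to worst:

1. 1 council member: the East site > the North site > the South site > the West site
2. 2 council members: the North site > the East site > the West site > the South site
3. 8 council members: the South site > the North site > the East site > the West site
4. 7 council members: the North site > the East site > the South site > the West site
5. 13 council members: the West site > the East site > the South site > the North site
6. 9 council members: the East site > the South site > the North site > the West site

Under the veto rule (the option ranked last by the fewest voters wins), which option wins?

the East site

Last-place votes: the North site 13, the East site 0, the South site 2, the West site 25.
the East site is ranked last by the fewest voters, so the East site wins.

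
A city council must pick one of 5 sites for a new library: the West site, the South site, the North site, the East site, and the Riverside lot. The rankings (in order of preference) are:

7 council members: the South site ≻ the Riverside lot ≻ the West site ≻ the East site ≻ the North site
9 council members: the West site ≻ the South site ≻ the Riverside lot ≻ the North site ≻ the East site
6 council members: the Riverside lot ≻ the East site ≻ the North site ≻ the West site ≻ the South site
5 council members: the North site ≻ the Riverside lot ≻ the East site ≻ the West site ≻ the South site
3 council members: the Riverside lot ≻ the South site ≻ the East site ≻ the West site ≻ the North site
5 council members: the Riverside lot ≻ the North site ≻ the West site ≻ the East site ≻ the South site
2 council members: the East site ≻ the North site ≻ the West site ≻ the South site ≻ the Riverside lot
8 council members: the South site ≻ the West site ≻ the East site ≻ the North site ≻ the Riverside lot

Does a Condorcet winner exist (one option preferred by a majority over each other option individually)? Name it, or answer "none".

none

Checking pairwise contests:
the Riverside lot beats the West site 26–19.
the West site beats the South site 27–18.
the West site beats the North site 27–18.
the West site beats the East site 29–16.
the South site beats the Riverside lot 26–19.
Every option loses at least one head-to-head, so there is no Condorcet winner.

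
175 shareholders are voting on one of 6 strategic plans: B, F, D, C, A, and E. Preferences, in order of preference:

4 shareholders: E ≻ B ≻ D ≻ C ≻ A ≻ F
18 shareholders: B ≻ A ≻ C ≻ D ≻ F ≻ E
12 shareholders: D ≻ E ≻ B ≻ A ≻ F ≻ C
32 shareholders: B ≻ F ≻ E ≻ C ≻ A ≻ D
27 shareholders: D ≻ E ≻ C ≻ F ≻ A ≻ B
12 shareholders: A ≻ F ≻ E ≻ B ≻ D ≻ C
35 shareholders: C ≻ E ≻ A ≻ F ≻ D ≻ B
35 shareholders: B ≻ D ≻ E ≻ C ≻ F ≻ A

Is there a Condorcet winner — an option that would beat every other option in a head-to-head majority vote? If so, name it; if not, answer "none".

none

Checking pairwise contests:
E beats B 90–85.
B beats F 101–74.
B beats D 101–74.
B beats C 113–62.
B beats A 101–74.
D beats E 92–83.
Every option loses at least one head-to-head, so there is no Condorcet winner.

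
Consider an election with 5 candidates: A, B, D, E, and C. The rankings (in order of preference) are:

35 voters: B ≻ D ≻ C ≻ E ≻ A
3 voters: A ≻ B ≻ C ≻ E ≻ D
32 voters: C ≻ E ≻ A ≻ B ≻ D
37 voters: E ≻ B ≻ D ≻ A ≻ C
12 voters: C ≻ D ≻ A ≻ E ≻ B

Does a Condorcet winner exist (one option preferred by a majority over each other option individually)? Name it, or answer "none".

Checking pairwise contests:
B beats A 72–47.
E beats B 81–38.
B beats D 107–12.
C beats E 82–37.
B beats C 75–44.
Every option loses at least one head-to-head, so there is no Condorcet winner.

none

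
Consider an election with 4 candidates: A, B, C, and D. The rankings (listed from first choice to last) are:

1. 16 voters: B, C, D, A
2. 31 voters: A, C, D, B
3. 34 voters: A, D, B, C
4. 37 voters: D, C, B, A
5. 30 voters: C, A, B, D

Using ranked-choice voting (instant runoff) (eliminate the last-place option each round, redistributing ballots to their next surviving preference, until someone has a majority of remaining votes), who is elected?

C

Round 1: A 65, B 16, C 30, D 37. Eliminate B.
Round 2: A 65, C 46, D 37. Eliminate D.
Round 3: A 65, C 83. C has a majority.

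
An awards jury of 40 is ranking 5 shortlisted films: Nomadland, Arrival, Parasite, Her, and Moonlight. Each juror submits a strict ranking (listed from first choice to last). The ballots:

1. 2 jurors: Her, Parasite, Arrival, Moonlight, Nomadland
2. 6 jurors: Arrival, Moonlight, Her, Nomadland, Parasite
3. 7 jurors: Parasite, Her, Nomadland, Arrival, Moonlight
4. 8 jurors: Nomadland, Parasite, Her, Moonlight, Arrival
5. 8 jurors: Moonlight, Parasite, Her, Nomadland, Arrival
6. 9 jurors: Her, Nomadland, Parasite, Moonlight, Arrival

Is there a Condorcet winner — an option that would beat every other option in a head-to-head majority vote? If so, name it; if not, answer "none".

none

Checking pairwise contests:
Her beats Nomadland 32–8.
Nomadland beats Arrival 32–8.
Nomadland beats Parasite 23–17.
Parasite beats Her 23–17.
Nomadland beats Moonlight 24–16.
Every option loses at least one head-to-head, so there is no Condorcet winner.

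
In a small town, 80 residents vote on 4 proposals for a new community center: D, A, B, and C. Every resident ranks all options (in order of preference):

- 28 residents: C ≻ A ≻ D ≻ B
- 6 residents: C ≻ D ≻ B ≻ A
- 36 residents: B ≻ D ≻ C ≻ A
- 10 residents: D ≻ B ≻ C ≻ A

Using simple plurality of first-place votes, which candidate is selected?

First-place votes: D 10, A 0, B 36, C 34.
B has the most first-place votes.

B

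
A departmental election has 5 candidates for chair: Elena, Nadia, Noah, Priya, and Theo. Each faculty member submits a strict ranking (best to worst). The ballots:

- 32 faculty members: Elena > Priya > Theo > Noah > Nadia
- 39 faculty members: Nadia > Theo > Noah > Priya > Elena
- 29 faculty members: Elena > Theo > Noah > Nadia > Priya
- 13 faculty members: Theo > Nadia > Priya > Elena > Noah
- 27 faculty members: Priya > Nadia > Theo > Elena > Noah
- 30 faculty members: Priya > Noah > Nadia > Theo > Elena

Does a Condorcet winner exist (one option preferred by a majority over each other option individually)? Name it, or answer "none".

Priya

Priya vs Elena: 109–61 for Priya.
Priya vs Nadia: 89–81 for Priya.
Priya vs Noah: 102–68 for Priya.
Priya vs Theo: 89–81 for Priya.
Priya beats every other option head-to-head.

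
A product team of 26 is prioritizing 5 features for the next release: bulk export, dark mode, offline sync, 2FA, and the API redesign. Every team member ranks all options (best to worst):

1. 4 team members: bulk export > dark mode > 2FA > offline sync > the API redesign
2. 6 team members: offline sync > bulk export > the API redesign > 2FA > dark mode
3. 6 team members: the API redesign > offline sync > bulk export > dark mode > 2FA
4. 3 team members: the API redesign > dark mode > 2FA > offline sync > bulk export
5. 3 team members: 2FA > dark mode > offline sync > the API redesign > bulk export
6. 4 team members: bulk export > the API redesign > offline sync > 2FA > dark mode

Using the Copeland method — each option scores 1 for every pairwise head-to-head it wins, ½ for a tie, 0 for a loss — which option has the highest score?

bulk export: beats dark mode, 2FA, and the API redesign; loses to offline sync → score 3.
dark mode: ties 2FA; loses to bulk export, offline sync, and the API redesign → score 0.5.
offline sync: beats bulk export, dark mode, and 2FA; ties the API redesign → score 3.5.
2FA: ties dark mode; loses to bulk export, offline sync, and the API redesign → score 0.5.
the API redesign: beats dark mode and 2FA; ties offline sync; loses to bulk export → score 2.5.
offline sync has the best pairwise record.

offline sync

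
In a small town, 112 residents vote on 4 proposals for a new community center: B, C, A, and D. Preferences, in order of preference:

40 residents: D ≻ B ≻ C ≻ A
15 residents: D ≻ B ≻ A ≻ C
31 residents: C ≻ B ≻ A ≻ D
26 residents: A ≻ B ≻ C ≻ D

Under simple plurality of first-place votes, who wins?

D

First-place votes: B 0, C 31, A 26, D 55.
D has the most first-place votes.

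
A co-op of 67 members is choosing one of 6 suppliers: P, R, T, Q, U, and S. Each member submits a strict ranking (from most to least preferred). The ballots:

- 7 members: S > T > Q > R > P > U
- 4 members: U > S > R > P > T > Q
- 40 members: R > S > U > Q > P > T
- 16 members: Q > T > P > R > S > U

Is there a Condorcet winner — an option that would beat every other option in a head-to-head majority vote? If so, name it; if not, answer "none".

R vs P: 51–16 for R.
R vs T: 44–23 for R.
R vs Q: 44–23 for R.
R vs U: 63–4 for R.
R vs S: 56–11 for R.
R beats every other option head-to-head.

R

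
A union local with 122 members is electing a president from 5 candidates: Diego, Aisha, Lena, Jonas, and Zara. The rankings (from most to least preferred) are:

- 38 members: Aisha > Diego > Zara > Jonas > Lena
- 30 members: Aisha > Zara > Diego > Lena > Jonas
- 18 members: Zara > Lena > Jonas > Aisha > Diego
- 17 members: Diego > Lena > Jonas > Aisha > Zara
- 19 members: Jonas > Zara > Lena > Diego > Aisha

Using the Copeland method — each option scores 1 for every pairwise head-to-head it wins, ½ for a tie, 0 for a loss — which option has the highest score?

Aisha

Diego: beats Lena and Jonas; loses to Aisha and Zara → score 2.
Aisha: beats Diego, Lena, Jonas, and Zara → score 4.
Lena: beats Jonas; loses to Diego, Aisha, and Zara → score 1.
Jonas: loses to Diego, Aisha, Lena, and Zara → score 0.
Zara: beats Diego, Lena, and Jonas; loses to Aisha → score 3.
Aisha has the best pairwise record.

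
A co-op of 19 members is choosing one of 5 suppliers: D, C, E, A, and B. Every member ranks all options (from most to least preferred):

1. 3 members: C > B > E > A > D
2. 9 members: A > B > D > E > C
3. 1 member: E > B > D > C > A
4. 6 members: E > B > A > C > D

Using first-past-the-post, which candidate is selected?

A

First-place votes: D 0, C 3, E 7, A 9, B 0.
A has the most first-place votes.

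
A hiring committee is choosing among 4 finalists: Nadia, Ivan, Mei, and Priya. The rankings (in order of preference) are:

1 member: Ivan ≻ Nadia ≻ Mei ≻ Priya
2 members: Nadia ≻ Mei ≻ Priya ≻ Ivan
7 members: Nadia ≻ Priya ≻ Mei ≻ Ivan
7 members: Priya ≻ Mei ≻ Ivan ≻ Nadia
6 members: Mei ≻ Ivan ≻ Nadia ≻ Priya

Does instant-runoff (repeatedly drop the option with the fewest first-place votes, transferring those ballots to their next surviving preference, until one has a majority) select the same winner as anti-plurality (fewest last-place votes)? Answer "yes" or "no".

no

Instant-runoff — R1 Nadia 9, Ivan 1, Mei 6, Priya 7 (Ivan out); R2 Nadia 10, Mei 6, Priya 7 (Mei out); R3 Nadia 16, Priya 7 (Nadia winner). Winner: Nadia.
Anti-plurality — last-place votes: Nadia 7, Ivan 9, Mei 0, Priya 7. Winner: Mei.
The two methods disagree.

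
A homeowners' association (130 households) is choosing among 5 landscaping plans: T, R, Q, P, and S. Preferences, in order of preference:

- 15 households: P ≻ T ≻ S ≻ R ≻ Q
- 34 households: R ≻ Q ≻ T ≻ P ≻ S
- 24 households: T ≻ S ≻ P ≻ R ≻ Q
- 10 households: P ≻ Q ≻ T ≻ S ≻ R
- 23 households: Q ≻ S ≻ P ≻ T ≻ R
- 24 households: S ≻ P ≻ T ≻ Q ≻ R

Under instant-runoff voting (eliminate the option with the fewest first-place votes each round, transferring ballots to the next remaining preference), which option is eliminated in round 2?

T

Round 1: T 24, R 34, Q 23, P 25, S 24. Eliminate Q.
Round 2: T 24, R 34, P 25, S 47. Eliminate T.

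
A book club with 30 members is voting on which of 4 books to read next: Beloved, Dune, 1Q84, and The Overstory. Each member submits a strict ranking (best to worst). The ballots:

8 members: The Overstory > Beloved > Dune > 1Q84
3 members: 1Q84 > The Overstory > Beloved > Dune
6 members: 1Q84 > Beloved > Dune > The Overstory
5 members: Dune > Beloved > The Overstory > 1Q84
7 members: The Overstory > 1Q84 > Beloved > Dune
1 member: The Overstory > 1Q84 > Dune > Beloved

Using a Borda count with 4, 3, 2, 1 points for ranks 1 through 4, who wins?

Beloved: 8·3 + 3·2 + 6·3 + 5·3 + 7·2 + 1·1 = 78
Dune: 8·2 + 3·1 + 6·2 + 5·4 + 7·1 + 1·2 = 60
1Q84: 8·1 + 3·4 + 6·4 + 5·1 + 7·3 + 1·3 = 73
The Overstory: 8·4 + 3·3 + 6·1 + 5·2 + 7·4 + 1·4 = 89
The Overstory has the highest Borda score (89).

The Overstory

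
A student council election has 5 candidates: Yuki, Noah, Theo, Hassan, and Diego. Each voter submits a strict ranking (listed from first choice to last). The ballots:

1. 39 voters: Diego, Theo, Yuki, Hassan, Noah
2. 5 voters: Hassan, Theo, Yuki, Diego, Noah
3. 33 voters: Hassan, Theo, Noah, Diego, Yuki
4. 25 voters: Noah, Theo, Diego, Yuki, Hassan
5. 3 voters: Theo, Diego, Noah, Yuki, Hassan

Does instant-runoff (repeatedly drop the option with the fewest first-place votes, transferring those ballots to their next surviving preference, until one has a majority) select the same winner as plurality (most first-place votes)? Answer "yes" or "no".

yes

Instant-runoff — R1 Yuki 0, Noah 25, Theo 3, Hassan 38, Diego 39 (Yuki out); R2 Noah 25, Theo 3, Hassan 38, Diego 39 (Theo out); R3 Noah 25, Hassan 38, Diego 42 (Noah out); R4 Hassan 38, Diego 67 (Diego winner). Winner: Diego.
Plurality — first-place votes: Yuki 0, Noah 25, Theo 3, Hassan 38, Diego 39. Winner: Diego.
The two methods agree.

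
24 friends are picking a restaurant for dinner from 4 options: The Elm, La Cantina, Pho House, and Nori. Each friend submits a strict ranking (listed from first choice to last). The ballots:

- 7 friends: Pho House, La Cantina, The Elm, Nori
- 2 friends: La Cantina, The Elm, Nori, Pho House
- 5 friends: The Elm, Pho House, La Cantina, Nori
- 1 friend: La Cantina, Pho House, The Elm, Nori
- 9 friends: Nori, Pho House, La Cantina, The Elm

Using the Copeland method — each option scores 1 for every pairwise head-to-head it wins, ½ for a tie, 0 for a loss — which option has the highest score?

Pho House

The Elm: beats Nori; loses to La Cantina and Pho House → score 1.
La Cantina: beats The Elm and Nori; loses to Pho House → score 2.
Pho House: beats The Elm, La Cantina, and Nori → score 3.
Nori: loses to The Elm, La Cantina, and Pho House → score 0.
Pho House has the best pairwise record.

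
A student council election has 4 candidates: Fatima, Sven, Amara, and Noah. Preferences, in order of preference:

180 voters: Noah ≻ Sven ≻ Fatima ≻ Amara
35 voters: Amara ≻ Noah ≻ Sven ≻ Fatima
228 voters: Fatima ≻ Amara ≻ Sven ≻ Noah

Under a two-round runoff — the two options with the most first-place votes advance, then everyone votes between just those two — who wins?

Round 1 first-place votes: Fatima 228, Sven 0, Amara 35, Noah 180.
Fatima and Noah advance.
Runoff: Fatima is preferred to Noah by 228 voters; Noah by 215.
Fatima wins the runoff.

Fatima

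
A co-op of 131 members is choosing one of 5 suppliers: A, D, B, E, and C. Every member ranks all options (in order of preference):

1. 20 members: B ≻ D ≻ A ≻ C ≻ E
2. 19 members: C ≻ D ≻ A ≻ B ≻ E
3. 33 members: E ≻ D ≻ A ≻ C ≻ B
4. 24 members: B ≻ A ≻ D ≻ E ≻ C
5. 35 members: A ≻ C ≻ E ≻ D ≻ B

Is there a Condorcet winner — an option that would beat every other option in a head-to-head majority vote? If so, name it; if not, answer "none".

none

Checking pairwise contests:
D beats A 72–59.
E beats D 68–63.
A beats B 87–44.
A beats E 98–33.
A beats C 112–19.
Every option loses at least one head-to-head, so there is no Condorcet winner.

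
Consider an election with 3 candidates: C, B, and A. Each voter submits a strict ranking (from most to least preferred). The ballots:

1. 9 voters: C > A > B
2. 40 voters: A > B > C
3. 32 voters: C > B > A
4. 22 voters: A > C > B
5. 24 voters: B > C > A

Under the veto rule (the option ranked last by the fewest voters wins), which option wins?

Last-place votes: C 40, B 31, A 56.
B is ranked last by the fewest voters, so B wins.

B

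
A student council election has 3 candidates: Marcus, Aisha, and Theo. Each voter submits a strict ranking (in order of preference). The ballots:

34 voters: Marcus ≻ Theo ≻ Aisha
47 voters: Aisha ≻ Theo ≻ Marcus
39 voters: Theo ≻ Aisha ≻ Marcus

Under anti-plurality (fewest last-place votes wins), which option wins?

Last-place votes: Marcus 86, Aisha 34, Theo 0.
Theo is ranked last by the fewest voters, so Theo wins.

Theo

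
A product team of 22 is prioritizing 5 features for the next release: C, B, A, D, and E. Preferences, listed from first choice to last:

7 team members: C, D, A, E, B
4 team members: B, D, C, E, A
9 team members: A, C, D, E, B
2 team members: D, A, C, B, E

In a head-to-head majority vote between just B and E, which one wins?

E

Voters preferring B to E: 6; preferring E to B: 16.
E wins the head-to-head.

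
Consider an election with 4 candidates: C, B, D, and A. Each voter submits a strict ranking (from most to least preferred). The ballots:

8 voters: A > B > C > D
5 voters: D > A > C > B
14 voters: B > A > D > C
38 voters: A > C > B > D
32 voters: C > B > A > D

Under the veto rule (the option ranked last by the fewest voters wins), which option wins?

A

Last-place votes: C 14, B 5, D 78, A 0.
A is ranked last by the fewest voters, so A wins.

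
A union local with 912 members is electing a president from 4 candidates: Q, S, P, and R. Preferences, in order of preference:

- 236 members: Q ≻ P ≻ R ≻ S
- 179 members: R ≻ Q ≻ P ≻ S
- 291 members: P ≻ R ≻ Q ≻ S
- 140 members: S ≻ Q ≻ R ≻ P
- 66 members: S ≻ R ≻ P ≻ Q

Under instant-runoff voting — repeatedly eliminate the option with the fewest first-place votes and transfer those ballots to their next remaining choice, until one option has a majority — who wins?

Round 1: Q 236, S 206, P 291, R 179. Eliminate R.
Round 2: Q 415, S 206, P 291. Eliminate S.
Round 3: Q 555, P 357. Q has a majority.

Q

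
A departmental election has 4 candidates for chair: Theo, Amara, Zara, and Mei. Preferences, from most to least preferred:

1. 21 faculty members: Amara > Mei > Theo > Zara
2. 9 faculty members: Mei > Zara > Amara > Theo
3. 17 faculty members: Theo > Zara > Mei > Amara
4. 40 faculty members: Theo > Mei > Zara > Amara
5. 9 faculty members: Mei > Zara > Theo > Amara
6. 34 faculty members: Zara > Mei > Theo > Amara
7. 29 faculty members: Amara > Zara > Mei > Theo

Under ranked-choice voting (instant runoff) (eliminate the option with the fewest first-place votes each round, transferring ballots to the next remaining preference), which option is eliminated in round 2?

Amara

Round 1: Theo 57, Amara 50, Zara 34, Mei 18. Eliminate Mei.
Round 2: Theo 57, Amara 50, Zara 52. Eliminate Amara.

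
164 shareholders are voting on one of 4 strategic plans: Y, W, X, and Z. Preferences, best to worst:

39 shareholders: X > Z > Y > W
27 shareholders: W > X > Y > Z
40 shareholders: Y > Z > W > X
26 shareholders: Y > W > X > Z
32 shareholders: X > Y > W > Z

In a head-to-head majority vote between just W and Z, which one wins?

W

Voters preferring W to Z: 85; preferring Z to W: 79.
W wins the head-to-head.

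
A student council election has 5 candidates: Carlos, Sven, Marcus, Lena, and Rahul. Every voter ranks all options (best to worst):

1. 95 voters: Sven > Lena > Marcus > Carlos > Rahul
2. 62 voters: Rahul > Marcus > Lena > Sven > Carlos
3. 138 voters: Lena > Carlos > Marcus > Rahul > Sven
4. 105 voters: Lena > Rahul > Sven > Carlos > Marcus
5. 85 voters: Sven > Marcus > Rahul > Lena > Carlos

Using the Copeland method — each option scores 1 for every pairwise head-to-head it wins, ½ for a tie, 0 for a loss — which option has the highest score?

Lena

Carlos: beats Marcus; loses to Sven, Lena, and Rahul → score 1.
Sven: beats Carlos and Marcus; loses to Lena and Rahul → score 2.
Marcus: beats Rahul; loses to Carlos, Sven, and Lena → score 1.
Lena: beats Carlos, Sven, Marcus, and Rahul → score 4.
Rahul: beats Carlos and Sven; loses to Marcus and Lena → score 2.
Lena has the best pairwise record.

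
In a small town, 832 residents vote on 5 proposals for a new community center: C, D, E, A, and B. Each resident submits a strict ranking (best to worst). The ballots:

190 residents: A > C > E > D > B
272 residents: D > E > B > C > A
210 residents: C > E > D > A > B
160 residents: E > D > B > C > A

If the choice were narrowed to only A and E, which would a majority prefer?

E

Voters preferring A to E: 190; preferring E to A: 642.
E wins the head-to-head.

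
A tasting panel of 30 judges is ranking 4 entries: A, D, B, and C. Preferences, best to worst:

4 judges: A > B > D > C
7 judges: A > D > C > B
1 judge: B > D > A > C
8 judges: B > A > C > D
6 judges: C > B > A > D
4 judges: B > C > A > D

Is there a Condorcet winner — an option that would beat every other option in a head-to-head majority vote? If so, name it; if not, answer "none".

B vs A: 19–11 for B.
B vs D: 23–7 for B.
B vs C: 17–13 for B.
B beats every other option head-to-head.

B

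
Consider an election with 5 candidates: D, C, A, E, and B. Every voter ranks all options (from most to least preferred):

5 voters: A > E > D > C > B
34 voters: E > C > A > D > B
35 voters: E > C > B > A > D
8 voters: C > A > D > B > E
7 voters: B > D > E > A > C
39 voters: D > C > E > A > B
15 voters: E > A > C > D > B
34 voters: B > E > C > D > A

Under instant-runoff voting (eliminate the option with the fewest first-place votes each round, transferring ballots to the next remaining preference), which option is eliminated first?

A

Round 1: D 39, C 8, A 5, E 84, B 41. Eliminate A.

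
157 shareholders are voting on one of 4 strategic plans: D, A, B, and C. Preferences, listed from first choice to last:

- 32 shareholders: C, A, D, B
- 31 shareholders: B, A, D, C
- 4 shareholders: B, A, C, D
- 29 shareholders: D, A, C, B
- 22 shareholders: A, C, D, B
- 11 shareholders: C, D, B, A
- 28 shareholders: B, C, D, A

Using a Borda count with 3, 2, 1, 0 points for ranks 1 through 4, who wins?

D: 32·1 + 31·1 + 4·0 + 29·3 + 22·1 + 11·2 + 28·1 = 222
A: 32·2 + 31·2 + 4·2 + 29·2 + 22·3 + 11·0 + 28·0 = 258
B: 32·0 + 31·3 + 4·3 + 29·0 + 22·0 + 11·1 + 28·3 = 200
C: 32·3 + 31·0 + 4·1 + 29·1 + 22·2 + 11·3 + 28·2 = 262
C has the highest Borda score (262).

C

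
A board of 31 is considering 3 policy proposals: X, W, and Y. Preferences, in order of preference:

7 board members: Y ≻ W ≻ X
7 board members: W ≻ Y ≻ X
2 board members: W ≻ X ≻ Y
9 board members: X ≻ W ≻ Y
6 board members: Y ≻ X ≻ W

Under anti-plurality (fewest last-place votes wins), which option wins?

Last-place votes: X 14, W 6, Y 11.
W is ranked last by the fewest voters, so W wins.

W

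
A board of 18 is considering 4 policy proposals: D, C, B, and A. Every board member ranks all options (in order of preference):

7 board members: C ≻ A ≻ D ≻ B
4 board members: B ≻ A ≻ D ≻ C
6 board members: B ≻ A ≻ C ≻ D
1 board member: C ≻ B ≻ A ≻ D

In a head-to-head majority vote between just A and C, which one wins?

A

Voters preferring A to C: 10; preferring C to A: 8.
A wins the head-to-head.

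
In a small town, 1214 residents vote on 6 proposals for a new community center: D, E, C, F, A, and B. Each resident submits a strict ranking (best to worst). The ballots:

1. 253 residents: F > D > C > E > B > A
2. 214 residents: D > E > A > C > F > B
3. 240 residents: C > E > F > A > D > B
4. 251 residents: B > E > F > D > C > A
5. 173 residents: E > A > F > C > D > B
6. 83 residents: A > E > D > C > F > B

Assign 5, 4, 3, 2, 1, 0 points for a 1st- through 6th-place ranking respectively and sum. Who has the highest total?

D: 253·4 + 214·5 + 240·1 + 251·2 + 173·1 + 83·3 = 3246
E: 253·2 + 214·4 + 240·4 + 251·4 + 173·5 + 83·4 = 4523
C: 253·3 + 214·2 + 240·5 + 251·1 + 173·2 + 83·2 = 3150
F: 253·5 + 214·1 + 240·3 + 251·3 + 173·3 + 83·1 = 3554
A: 253·0 + 214·3 + 240·2 + 251·0 + 173·4 + 83·5 = 2229
B: 253·1 + 214·0 + 240·0 + 251·5 + 173·0 + 83·0 = 1508
E has the highest Borda score (4523).

E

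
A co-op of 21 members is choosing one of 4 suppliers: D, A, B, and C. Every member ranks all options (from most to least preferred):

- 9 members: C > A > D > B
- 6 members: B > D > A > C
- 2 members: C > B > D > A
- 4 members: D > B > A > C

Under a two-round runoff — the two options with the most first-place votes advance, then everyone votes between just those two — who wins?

Round 1 first-place votes: D 4, A 0, B 6, C 11.
C and B advance.
Runoff: C is preferred to B by 11 voters; B by 10.
C wins the runoff.

C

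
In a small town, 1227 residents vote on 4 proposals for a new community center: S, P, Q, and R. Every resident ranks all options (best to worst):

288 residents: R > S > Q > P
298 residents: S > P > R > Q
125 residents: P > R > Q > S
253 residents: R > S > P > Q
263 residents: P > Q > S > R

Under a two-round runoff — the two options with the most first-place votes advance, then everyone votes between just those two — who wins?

P

Round 1 first-place votes: S 298, P 388, Q 0, R 541.
R and P advance.
Runoff: R is preferred to P by 541 voters; P by 686.
P wins the runoff.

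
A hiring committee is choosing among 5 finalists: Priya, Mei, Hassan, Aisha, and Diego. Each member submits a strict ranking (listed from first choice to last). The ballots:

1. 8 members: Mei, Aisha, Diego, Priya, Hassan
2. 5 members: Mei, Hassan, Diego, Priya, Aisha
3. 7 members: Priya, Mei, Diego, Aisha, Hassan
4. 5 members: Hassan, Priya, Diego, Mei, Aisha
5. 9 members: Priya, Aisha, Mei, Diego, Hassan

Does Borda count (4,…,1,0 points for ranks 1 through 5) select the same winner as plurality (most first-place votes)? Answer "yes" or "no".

no

Borda — scores: Priya 92, Mei 96, Hassan 35, Aisha 58, Diego 59. Winner: Mei.
Plurality — first-place votes: Priya 16, Mei 13, Hassan 5, Aisha 0, Diego 0. Winner: Priya.
The two methods disagree.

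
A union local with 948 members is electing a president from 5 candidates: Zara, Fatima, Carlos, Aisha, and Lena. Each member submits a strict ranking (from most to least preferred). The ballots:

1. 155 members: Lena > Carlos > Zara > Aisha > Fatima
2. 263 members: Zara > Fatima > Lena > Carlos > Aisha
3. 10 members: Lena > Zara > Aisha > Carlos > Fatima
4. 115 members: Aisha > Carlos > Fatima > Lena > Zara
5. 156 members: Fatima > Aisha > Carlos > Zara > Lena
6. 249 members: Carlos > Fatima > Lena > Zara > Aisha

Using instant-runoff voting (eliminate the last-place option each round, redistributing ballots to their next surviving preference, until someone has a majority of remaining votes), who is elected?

Carlos

Round 1: Zara 263, Fatima 156, Carlos 249, Aisha 115, Lena 165. Eliminate Aisha.
Round 2: Zara 263, Fatima 156, Carlos 364, Lena 165. Eliminate Fatima.
Round 3: Zara 263, Carlos 520, Lena 165. Carlos has a majority.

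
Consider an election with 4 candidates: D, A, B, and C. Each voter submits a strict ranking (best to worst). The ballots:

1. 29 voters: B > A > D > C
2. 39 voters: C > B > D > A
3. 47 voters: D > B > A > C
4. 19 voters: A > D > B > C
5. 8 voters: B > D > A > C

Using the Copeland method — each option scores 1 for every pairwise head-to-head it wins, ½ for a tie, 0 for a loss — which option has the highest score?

D: beats A and C; loses to B → score 2.
A: beats C; loses to D and B → score 1.
B: beats D, A, and C → score 3.
C: loses to D, A, and B → score 0.
B has the best pairwise record.

B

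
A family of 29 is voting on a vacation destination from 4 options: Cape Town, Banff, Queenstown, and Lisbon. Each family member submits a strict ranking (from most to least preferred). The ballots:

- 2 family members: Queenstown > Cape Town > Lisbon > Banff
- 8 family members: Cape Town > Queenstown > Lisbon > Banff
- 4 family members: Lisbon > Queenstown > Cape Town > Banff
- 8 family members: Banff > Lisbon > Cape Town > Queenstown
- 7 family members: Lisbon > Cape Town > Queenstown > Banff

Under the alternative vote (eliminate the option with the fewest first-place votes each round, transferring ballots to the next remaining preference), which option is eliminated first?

Queenstown

Round 1: Cape Town 8, Banff 8, Queenstown 2, Lisbon 11. Eliminate Queenstown.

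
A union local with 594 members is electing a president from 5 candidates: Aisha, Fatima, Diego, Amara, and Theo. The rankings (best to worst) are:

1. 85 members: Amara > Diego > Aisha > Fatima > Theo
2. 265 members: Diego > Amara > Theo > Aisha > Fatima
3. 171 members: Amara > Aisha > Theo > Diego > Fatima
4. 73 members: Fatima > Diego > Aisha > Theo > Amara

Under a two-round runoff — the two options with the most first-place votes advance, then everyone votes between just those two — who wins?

Diego

Round 1 first-place votes: Aisha 0, Fatima 73, Diego 265, Amara 256, Theo 0.
Diego and Amara advance.
Runoff: Diego is preferred to Amara by 338 voters; Amara by 256.
Diego wins the runoff.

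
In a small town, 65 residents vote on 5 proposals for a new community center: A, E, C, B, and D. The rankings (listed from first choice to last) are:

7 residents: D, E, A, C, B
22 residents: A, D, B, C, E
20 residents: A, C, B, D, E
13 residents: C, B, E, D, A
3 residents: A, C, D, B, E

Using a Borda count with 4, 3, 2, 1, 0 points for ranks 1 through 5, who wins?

A: 7·2 + 22·4 + 20·4 + 13·0 + 3·4 = 194
E: 7·3 + 22·0 + 20·0 + 13·2 + 3·0 = 47
C: 7·1 + 22·1 + 20·3 + 13·4 + 3·3 = 150
B: 7·0 + 22·2 + 20·2 + 13·3 + 3·1 = 126
D: 7·4 + 22·3 + 20·1 + 13·1 + 3·2 = 133
A has the highest Borda score (194).

A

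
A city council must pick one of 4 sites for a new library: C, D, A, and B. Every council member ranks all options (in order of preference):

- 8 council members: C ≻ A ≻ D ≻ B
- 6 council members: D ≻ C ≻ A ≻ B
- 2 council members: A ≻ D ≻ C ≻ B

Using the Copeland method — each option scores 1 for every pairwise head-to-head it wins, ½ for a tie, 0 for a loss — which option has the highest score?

C: beats A and B; ties D → score 2.5.
D: beats B; ties C; loses to A → score 1.5.
A: beats D and B; loses to C → score 2.
B: loses to C, D, and A → score 0.
C has the best pairwise record.

C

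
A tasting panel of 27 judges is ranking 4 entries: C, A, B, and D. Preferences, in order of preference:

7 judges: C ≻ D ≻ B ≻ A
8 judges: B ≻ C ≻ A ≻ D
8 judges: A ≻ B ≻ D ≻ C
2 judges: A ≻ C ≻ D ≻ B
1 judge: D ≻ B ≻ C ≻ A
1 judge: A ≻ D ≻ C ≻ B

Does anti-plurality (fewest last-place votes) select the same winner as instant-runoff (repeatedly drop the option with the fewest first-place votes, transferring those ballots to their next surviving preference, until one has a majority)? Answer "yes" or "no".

Anti-plurality — last-place votes: C 8, A 8, B 3, D 8. Winner: B.
Instant-runoff — R1 C 7, A 11, B 8, D 1 (D out); R2 C 7, A 11, B 9 (C out); R3 A 11, B 16 (B winner). Winner: B.
The two methods agree.

yes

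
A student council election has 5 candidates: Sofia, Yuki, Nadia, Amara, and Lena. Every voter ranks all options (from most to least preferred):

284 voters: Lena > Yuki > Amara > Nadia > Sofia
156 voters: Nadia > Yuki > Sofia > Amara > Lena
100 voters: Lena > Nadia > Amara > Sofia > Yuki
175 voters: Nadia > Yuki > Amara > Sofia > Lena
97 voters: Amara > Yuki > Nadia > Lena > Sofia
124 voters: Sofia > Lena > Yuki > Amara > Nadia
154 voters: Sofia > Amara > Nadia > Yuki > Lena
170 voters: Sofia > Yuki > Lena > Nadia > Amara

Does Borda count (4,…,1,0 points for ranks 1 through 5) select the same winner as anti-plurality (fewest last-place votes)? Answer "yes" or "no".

Borda — scores: Sofia 2379, Yuki 3048, Nadia 2580, Amara 2248, Lena 2345. Winner: Yuki.
Anti-plurality — last-place votes: Sofia 381, Yuki 100, Nadia 124, Amara 170, Lena 485. Winner: Yuki.
The two methods agree.

yes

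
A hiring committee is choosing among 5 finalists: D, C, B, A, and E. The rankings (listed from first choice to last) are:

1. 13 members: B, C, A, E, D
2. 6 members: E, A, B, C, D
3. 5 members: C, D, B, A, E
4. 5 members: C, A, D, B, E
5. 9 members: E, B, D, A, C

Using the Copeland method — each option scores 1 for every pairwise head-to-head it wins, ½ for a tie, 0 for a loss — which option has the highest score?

D: loses to C, B, A, and E → score 0.
C: beats D, A, and E; loses to B → score 3.
B: beats D, C, A, and E → score 4.
A: beats D and E; loses to C and B → score 2.
E: beats D; loses to C, B, and A → score 1.
B has the best pairwise record.

B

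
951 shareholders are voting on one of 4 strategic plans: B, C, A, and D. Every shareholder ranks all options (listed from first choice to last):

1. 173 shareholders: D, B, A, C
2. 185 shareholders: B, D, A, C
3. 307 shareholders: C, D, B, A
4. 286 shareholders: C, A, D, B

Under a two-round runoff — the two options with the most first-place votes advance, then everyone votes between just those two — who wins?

C

Round 1 first-place votes: B 185, C 593, A 0, D 173.
C and B advance.
Runoff: C is preferred to B by 593 voters; B by 358.
C wins the runoff.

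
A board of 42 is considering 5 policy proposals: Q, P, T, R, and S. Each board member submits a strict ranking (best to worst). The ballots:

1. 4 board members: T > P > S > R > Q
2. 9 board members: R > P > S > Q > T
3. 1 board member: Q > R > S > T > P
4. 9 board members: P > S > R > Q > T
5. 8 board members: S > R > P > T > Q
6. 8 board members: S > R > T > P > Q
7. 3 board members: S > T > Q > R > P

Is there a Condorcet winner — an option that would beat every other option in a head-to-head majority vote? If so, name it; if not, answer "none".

Checking pairwise contests:
P beats Q 38–4.
R beats P 29–13.
P beats T 26–16.
S beats R 32–10.
P beats S 22–20.
Every option loses at least one head-to-head, so there is no Condorcet winner.

none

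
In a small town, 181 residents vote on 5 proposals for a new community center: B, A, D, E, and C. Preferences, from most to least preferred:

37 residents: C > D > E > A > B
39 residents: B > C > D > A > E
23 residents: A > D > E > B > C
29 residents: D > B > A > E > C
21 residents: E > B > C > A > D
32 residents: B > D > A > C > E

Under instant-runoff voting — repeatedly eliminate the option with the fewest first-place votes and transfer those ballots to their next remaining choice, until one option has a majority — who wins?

B

Round 1: B 71, A 23, D 29, E 21, C 37. Eliminate E.
Round 2: B 92, A 23, D 29, C 37. B has a majority.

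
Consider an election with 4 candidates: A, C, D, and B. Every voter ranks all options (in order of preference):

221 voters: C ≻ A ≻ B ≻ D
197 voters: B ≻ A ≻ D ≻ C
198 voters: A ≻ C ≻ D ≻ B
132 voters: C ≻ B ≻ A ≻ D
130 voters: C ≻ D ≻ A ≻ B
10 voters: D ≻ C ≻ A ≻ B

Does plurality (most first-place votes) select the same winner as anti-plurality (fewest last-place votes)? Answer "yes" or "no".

Plurality — first-place votes: A 198, C 483, D 10, B 197. Winner: C.
Anti-plurality — last-place votes: A 0, C 197, D 353, B 338. Winner: A.
The two methods disagree.

no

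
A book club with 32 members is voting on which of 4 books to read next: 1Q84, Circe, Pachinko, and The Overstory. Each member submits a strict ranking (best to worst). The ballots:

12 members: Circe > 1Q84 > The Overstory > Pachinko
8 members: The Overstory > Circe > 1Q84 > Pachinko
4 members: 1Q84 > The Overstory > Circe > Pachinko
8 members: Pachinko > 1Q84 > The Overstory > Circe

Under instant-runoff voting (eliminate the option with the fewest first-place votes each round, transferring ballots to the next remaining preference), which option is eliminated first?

Round 1: 1Q84 4, Circe 12, Pachinko 8, The Overstory 8. Eliminate 1Q84.

1Q84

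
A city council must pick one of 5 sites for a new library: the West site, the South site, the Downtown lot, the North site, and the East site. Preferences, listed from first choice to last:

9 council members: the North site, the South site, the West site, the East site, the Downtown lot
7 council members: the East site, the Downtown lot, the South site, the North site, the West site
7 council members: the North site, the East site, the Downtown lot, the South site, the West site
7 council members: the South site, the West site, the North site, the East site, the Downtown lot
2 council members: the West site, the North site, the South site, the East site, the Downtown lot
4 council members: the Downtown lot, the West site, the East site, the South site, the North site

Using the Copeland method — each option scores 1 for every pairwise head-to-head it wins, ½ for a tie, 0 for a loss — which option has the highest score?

the North site

the West site: beats the East site; ties the Downtown lot; loses to the South site and the North site → score 1.5.
the South site: beats the West site; ties the Downtown lot, the North site, and the East site → score 2.5.
the Downtown lot: ties the West site and the South site; loses to the North site and the East site → score 1.
the North site: beats the West site, the Downtown lot, and the East site; ties the South site → score 3.5.
the East site: beats the Downtown lot; ties the South site; loses to the West site and the North site → score 1.5.
the North site has the best pairwise record.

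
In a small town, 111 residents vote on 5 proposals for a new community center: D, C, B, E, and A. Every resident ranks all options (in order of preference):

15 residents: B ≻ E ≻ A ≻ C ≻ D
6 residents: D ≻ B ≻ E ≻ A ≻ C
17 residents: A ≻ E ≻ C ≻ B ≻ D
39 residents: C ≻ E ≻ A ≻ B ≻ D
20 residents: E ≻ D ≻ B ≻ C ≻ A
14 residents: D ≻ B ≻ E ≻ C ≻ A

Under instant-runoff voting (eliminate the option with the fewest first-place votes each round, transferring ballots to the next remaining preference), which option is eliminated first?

B

Round 1: D 20, C 39, B 15, E 20, A 17. Eliminate B.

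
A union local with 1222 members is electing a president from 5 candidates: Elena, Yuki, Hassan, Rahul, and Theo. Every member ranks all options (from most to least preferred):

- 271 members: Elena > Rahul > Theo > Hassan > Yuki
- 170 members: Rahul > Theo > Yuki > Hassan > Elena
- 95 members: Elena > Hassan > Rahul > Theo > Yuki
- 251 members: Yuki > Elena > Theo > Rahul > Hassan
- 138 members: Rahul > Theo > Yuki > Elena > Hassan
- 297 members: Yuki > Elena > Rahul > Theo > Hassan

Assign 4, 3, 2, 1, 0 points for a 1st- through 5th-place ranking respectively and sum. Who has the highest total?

Elena

Elena: 271·4 + 170·0 + 95·4 + 251·3 + 138·1 + 297·3 = 3246
Yuki: 271·0 + 170·2 + 95·0 + 251·4 + 138·2 + 297·4 = 2808
Hassan: 271·1 + 170·1 + 95·3 + 251·0 + 138·0 + 297·0 = 726
Rahul: 271·3 + 170·4 + 95·2 + 251·1 + 138·4 + 297·2 = 3080
Theo: 271·2 + 170·3 + 95·1 + 251·2 + 138·3 + 297·1 = 2360
Elena has the highest Borda score (3246).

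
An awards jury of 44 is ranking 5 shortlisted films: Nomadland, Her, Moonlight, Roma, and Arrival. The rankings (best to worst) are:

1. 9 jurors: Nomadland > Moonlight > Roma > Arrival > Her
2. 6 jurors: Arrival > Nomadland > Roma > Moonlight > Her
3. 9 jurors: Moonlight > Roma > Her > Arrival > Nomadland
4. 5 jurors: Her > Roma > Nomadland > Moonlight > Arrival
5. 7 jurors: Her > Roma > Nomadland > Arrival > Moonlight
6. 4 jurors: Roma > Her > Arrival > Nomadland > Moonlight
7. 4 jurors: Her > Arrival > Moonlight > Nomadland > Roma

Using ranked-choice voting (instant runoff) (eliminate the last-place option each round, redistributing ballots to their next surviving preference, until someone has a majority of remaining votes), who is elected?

Her

Round 1: Nomadland 9, Her 16, Moonlight 9, Roma 4, Arrival 6. Eliminate Roma.
Round 2: Nomadland 9, Her 20, Moonlight 9, Arrival 6. Eliminate Arrival.
Round 3: Nomadland 15, Her 20, Moonlight 9. Eliminate Moonlight.
Round 4: Nomadland 15, Her 29. Her has a majority.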